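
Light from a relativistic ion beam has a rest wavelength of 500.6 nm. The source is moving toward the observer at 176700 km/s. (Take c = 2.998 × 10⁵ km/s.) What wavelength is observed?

254.4 nm

β = v/c = 176700/299800 = 0.5894.
Relativistic Doppler for wavelength: λ' = λ₀ · √((1 − β)/(1 + β)).
λ' = 500.6 × √(0.4106/1.5894) = 500.6 × 0.50827 ≈ 254.4 nm.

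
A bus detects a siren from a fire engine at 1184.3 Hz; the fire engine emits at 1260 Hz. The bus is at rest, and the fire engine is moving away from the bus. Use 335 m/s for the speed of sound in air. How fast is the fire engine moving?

f' = f · v/(v + v_s) ⇒ v_s = v · |1 − f/f'|.
v_s = 335 × |1 − 1260/1184.3| = 335 × 0.06392 ≈ 21.4 m/s.

21.4 m/s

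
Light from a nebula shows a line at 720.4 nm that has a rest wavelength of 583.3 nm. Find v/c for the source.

0.208

λ'/λ₀ = 1.2350 > 1 (redshift), so the source is receding.
λ'/λ₀ = √((1 + β)/(1 − β)) for a receding source ⇒ β = (r² − 1)/(r² + 1) with r = λ'/λ₀.
β = (1.5253 − 1)/(1.5253 + 1) ≈ 0.208.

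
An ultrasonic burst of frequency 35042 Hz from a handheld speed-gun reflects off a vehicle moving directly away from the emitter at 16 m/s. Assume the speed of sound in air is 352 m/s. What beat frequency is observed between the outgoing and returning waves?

3047 Hz

At the vehicle (a moving observer), f₁ = f₀ · (v − u)/v = 35042 × 336/352 ≈ 33449 Hz.
On reflection it acts as a source moving away from the stationary detector: f₂ = f₁ · v/(v + u) = 33449 × 352/368 ≈ 31995 Hz.
Beat frequency: |f₂ − f₀| = 2u·f₀/(v + u) = 2 × 16 × 35042/368 ≈ 3047 Hz.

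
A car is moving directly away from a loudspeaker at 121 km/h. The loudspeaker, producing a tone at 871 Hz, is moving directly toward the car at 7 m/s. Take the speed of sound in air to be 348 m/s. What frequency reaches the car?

803 Hz

121 km/h = 33.61 m/s.
General Doppler shift: f' = f · (v − v_o)/(v − v_s).
f' = 871 × (348 − 33.61)/(348 − 7) = 871 × 314.39/341 ≈ 803 Hz.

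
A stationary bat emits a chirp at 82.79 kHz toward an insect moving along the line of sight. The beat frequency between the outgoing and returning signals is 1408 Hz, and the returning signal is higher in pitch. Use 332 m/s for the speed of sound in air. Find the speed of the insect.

2.80 m/s

Double Doppler shift off a moving reflector: f₂ = f₀ · (v + u)/(v − u) (u > 0 toward emitter).
Returning signal is higher, so f₂ = f₀ + Δf = 82790 + 1408 = 84198 Hz.
Rearranging, u = v · (f₂ − f₀)/(f₂ + f₀) = 332 × 1408/166988 ≈ 2.80 m/s.
So the insect is moving at 2.80 m/s toward the emitter.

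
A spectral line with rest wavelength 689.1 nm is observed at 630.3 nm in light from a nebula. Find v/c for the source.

λ'/λ₀ = 0.9147 < 1 (blueshift), so the source is approaching.
λ'/λ₀ = √((1 − β)/(1 + β)) for an approaching source ⇒ β = (1 − r²)/(1 + r²) with r = λ'/λ₀.
β = (1 − 0.8366)/(1 + 0.8366) ≈ 0.089.

0.089c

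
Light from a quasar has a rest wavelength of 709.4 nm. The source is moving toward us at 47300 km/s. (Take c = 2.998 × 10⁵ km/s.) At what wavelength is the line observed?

β = v/c = 47300/299800 = 0.1578.
Relativistic Doppler for wavelength: λ' = λ₀ · √((1 − β)/(1 + β)).
λ' = 709.4 × √(0.8422/1.1578) = 709.4 × 0.85291 ≈ 605.1 nm.

605.1 nm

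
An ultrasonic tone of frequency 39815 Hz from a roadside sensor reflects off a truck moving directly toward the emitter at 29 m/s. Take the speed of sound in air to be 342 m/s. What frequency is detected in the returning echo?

At the truck (a moving observer), f₁ = f₀ · (v + u)/v = 39815 × 371/342 ≈ 43191 Hz.
The reflection then acts as a moving source: f₂ = f₁ · v/(v − u) ≈ 47193 Hz.
Equivalently f₂ = f₀ · (v + u)/(v − u).

47193 Hz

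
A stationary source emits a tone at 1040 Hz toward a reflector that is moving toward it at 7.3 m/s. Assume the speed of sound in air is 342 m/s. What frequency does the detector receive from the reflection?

1085 Hz

The reflector first receives the wave as a moving observer: f₁ = f₀ · (v + u)/v = 1040 × (342 + 7.3)/342 ≈ 1062 Hz.
The reflection then acts as a moving source: f₂ = f₁ · v/(v − u) ≈ 1085 Hz.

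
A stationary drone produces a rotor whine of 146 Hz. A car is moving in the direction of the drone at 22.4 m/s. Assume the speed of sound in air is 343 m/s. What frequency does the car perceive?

Moving observer, stationary source: f' = f · (v + v_o)/v.
f' = 146 × (343 + 22.4)/343 = 146 × 365.4/343 ≈ 156 Hz.

156 Hz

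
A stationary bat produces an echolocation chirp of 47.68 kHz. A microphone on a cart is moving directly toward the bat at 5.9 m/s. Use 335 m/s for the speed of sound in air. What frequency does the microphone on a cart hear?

48.5 kHz

Only the observer moves, toward the source, so f' = f · (v + v_o)/v.
f' = 47.68 × (335 + 5.9)/335 = 47.68 × 340.9/335 ≈ 48.5 kHz.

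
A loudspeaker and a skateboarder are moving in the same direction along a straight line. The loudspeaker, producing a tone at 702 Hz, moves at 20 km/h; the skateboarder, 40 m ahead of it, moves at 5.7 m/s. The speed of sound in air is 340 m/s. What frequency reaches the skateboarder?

20 km/h = 5.556 m/s.
The skateboarder is ahead, so the loudspeaker is moving toward it while the skateboarder is moving away from the loudspeaker.
Both move, so f' = f · (v − v_o)/(v − v_s).
f' = 702 × (340 − 5.7)/(340 − 5.556) = 702 × 334.3/334.44 ≈ 702 Hz.

702 Hz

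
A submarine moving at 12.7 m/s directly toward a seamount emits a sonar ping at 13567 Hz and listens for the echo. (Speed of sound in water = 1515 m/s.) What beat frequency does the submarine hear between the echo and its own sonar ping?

229 Hz

The seamount receives the sound from a moving source: f₁ = f₀ · v/(v − v_e) = 13567 × 1515/1502.3 ≈ 13682 Hz.
On the return leg the submarine is a moving observer: f₂ = f₁ · (v + v_e)/v = 13682 × 1527.7/1515 ≈ 13796 Hz.
Beat against the emitted tone: |f₂ − f₀| = 2v_e·f₀/(v − v_e) = 2 × 12.7 × 13567/1502.3 ≈ 229 Hz.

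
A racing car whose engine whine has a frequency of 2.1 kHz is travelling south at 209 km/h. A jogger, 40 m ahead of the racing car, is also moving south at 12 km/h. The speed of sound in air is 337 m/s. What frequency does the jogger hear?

2.51 kHz

209 km/h = 58.06 m/s; 12 km/h = 3.333 m/s.
The jogger is ahead, so the racing car is moving toward it while the jogger is moving away from the racing car.
With source approaching and observer receding, f' = f · (v − v_o)/(v − v_s).
f' = 2.1 × (337 − 3.333)/(337 − 58.06) = 2.1 × 333.67/278.94 ≈ 2.51 kHz.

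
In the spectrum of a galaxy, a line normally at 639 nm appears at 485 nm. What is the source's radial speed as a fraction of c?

0.269

λ'/λ₀ = 0.7590 < 1 (blueshift), so the source is approaching.
λ'/λ₀ = √((1 − β)/(1 + β)) for an approaching source ⇒ β = (1 − r²)/(1 + r²) with r = λ'/λ₀.
β = (1 − 0.5761)/(1 + 0.5761) ≈ 0.269.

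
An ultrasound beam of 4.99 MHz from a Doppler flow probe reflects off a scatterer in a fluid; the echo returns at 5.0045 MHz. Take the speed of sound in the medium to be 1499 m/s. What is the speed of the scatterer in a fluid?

2.17 m/s

Double Doppler shift off a moving reflector: f₂ = f₀ · (v + u)/(v − u) (u > 0 toward emitter).
Rearranging, u = v · (f₂ − f₀)/(f₂ + f₀) = 1499 × 0.0145/9.9945 ≈ 2.17 m/s.
So the scatterer in a fluid is moving at 2.17 m/s toward the emitter.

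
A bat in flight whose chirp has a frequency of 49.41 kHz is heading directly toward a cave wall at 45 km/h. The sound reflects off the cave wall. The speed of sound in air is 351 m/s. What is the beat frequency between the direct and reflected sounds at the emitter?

45 km/h = 12.5 m/s.
The cave wall receives the sound from a moving source: f₁ = f₀ · v/(v − v_e) = 49.41 × 351/338.5 ≈ 51.23 kHz.
On the return leg the bat in flight is a moving observer: f₂ = f₁ · (v + v_e)/v = 51.23 × 363.5/351 ≈ 53.06 kHz.
Beat against the emitted tone (with f₀ = 49410 Hz): |f₂ − f₀| = 2v_e·f₀/(v − v_e) = 2 × 12.5 × 49410/338.5 ≈ 3649 Hz.

3649 Hz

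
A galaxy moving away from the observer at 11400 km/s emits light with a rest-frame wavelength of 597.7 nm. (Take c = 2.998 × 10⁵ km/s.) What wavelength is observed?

620.9 nm

β = v/c = 11400/299800 = 0.0380.
Relativistic Doppler for wavelength: λ' = λ₀ · √((1 + β)/(1 − β)).
λ' = 597.7 × √(1.0380/0.9620) = 597.7 × 1.03878 ≈ 620.9 nm.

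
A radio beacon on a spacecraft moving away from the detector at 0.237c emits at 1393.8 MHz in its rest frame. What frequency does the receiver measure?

Relativistic Doppler for frequency: f' = f₀ · √((1 − β)/(1 + β)).
f' = 1393.8 × √(0.7630/1.2370) = 1393.8 × 0.78538 ≈ 1094.7 MHz.

1094.7 MHz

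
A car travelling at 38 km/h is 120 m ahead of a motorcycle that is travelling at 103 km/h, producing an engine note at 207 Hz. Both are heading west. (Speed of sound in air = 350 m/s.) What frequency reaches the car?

103 km/h = 28.61 m/s; 38 km/h = 10.56 m/s.
The car is ahead, so the motorcycle is moving toward it while the car is moving away from the motorcycle.
General Doppler shift: f' = f · (v − v_o)/(v − v_s).
f' = 207 × (350 − 10.56)/(350 − 28.61) = 207 × 339.44/321.39 ≈ 219 Hz.

219 Hz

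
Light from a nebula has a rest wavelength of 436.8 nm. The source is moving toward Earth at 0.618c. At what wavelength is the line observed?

212.2 nm

Relativistic Doppler for wavelength: λ' = λ₀ · √((1 − β)/(1 + β)).
λ' = 436.8 × √(0.3820/1.6180) = 436.8 × 0.48589 ≈ 212.2 nm.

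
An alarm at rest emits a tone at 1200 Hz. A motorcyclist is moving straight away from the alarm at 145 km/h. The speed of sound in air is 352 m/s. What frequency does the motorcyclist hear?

1063 Hz

145 km/h = 40.28 m/s.
Only the observer moves, away from the source, so f' = f · (v − v_o)/v.
f' = 1200 × (352 − 40.28)/352 = 1200 × 311.72/352 ≈ 1063 Hz.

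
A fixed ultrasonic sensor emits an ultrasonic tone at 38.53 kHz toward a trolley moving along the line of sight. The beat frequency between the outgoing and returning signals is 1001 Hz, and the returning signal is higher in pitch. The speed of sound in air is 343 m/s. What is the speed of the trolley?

4.4 m/s

Double Doppler shift off a moving reflector: f₂ = f₀ · (v + u)/(v − u) (u > 0 toward emitter).
Returning signal is higher, so f₂ = f₀ + Δf = 38530 + 1001 = 39531 Hz.
Rearranging, u = v · (f₂ − f₀)/(f₂ + f₀) = 343 × 1001/78061 ≈ 4.4 m/s.
So the trolley is moving at 4.4 m/s toward the emitter.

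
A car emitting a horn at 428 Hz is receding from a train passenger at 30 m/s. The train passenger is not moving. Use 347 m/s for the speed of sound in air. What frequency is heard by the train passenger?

394 Hz

Moving source, stationary observer: f' = f · v/(v + v_s) since the source is receding.
f' = 428 × 347/(347 + 30) = 428 × 347/377 ≈ 394 Hz.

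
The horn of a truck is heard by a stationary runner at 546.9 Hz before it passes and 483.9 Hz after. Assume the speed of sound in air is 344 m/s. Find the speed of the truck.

f₁/f₂ = (v + v_s)/(v − v_s), so v_s = v · (f₁ − f₂)/(f₁ + f₂).
v_s = 344 × (546.9 − 483.9)/(546.9 + 483.9) = 344 × 63.0/1030.8 ≈ 21.0 m/s.

21.0 m/s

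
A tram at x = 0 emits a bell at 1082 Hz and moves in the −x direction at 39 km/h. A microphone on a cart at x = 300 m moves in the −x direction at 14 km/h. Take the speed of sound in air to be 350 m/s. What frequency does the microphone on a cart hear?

39 km/h = 10.83 m/s; 14 km/h = 3.889 m/s.
The observer lies on the +x side, so the source is heading away from the observer and the observer is heading toward the source.
Both move, so f' = f · (v + v_o)/(v + v_s).
f' = 1082 × (350 + 3.889)/(350 + 10.83) = 1082 × 353.89/360.83 ≈ 1061 Hz.

1061 Hz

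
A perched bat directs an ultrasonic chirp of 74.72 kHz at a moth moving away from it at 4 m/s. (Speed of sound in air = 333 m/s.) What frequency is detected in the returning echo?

72.9 kHz

At the moth (a moving observer), f₁ = f₀ · (v − u)/v = 74.72 × 329/333 ≈ 73.8 kHz.
On reflection it acts as a source moving away from the stationary detector: f₂ = f₁ · v/(v + u) = 73.8 × 333/337 ≈ 72.9 kHz.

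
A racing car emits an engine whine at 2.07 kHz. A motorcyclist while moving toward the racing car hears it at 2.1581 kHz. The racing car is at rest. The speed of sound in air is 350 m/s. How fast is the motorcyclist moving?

f' = f · (v + v_o)/v ⇒ v_o = v · |f'/f − 1|.
v_o = 350 × |2.1581/2.07 − 1| = 350 × 0.04256 ≈ 14.9 m/s.

14.9 m/s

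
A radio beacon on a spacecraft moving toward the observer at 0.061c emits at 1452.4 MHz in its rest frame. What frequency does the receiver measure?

Relativistic Doppler for frequency: f' = f₀ · √((1 + β)/(1 − β)).
f' = 1452.4 × √(1.0610/0.9390) = 1452.4 × 1.06298 ≈ 1543.9 MHz.

1543.9 MHz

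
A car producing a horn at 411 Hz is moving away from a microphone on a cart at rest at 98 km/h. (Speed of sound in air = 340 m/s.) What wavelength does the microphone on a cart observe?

89.3 cm

98 km/h = 27.22 m/s.
Only the source moves, away from the listener, so f' = f · v/(v + v_s).
f' = 411 × 340/(340 + 27.22) ≈ 381 Hz.
λ' = v/f' = 340/380.533 ≈ 89.3 cm.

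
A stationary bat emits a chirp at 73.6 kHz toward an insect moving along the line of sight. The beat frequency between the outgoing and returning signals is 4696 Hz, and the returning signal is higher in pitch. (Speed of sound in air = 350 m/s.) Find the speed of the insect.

Double Doppler shift off a moving reflector: f₂ = f₀ · (v + u)/(v − u) (u > 0 toward emitter).
Returning signal is higher, so f₂ = f₀ + Δf = 73600 + 4696 = 78296 Hz.
Rearranging, u = v · (f₂ − f₀)/(f₂ + f₀) = 350 × 4696/151896 ≈ 10.8 m/s.
So the insect is moving at 10.8 m/s toward the emitter.

10.8 m/s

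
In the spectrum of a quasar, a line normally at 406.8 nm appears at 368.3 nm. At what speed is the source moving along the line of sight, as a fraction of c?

λ'/λ₀ = 0.9054 < 1 (blueshift), so the source is approaching.
λ'/λ₀ = √((1 − β)/(1 + β)) for an approaching source ⇒ β = (1 − r²)/(1 + r²) with r = λ'/λ₀.
β = (1 − 0.8197)/(1 + 0.8197) ≈ 0.099.

0.099c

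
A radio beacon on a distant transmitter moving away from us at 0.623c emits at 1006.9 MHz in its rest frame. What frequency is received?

485.3 MHz

Relativistic Doppler for frequency: f' = f₀ · √((1 − β)/(1 + β)).
f' = 1006.9 × √(0.3770/1.6230) = 1006.9 × 0.48196 ≈ 485.3 MHz.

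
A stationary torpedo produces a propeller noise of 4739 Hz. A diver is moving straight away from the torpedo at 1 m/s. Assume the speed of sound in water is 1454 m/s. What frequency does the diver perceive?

4736 Hz

Moving observer, stationary source: f' = f · (v − v_o)/v.
f' = 4739 × (1454 − 1)/1454 = 4739 × 1453/1454 ≈ 4736 Hz.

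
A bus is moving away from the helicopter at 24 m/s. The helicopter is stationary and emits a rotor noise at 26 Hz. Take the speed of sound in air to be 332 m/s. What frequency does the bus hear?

Only the observer moves, away from the source, so f' = f · (v − v_o)/v.
f' = 26 × (332 − 24)/332 = 26 × 308/332 ≈ 24.1 Hz.

24.1 Hz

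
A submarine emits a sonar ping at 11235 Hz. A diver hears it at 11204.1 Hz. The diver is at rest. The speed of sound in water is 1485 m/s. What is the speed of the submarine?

f' < f, so the submarine is receding.
f' = f · v/(v + v_s) ⇒ v_s = v · |1 − f/f'|.
v_s = 1485 × |1 − 11235/11204.1| = 1485 × 0.002758 ≈ 4.1 m/s.

4.1 m/s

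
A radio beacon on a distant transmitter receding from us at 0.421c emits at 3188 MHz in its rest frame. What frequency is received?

Relativistic Doppler for frequency: f' = f₀ · √((1 − β)/(1 + β)).
f' = 3188 × √(0.5790/1.4210) = 3188 × 0.63833 ≈ 2035.0 MHz.

2035.0 MHz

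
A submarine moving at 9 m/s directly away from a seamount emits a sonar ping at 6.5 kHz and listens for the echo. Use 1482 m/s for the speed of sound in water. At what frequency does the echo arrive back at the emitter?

6.42 kHz

The seamount receives the sound from a moving source: f₁ = f₀ · v/(v + v_e) = 6.5 × 1482/1491 ≈ 6.46 kHz.
On the return leg the submarine is a moving observer: f₂ = f₁ · (v − v_e)/v = 6.46 × 1473/1482 ≈ 6.42 kHz.
Equivalently f₂ = f₀ · (v − v_e)/(v + v_e).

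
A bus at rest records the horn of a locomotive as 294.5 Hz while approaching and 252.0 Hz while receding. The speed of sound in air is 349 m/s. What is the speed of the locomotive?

f₁/f₂ = (v + v_s)/(v − v_s), so v_s = v · (f₁ − f₂)/(f₁ + f₂).
v_s = 349 × (294.5 − 252.0)/(294.5 + 252.0) = 349 × 42.5/546.5 ≈ 27 m/s.

27 m/s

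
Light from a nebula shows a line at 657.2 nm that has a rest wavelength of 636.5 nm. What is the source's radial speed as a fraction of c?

λ'/λ₀ = 1.0325 > 1 (redshift), so the source is receding.
λ'/λ₀ = √((1 + β)/(1 − β)) for a receding source ⇒ β = (r² − 1)/(r² + 1) with r = λ'/λ₀.
β = (1.0661 − 1)/(1.0661 + 1) ≈ 0.032.

0.032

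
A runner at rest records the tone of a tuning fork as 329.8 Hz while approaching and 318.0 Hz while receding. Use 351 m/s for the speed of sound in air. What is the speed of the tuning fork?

6.4 m/s

f₁/f₂ = (v + v_s)/(v − v_s), so v_s = v · (f₁ − f₂)/(f₁ + f₂).
v_s = 351 × (329.8 − 318.0)/(329.8 + 318.0) = 351 × 11.8/647.8 ≈ 6.4 m/s.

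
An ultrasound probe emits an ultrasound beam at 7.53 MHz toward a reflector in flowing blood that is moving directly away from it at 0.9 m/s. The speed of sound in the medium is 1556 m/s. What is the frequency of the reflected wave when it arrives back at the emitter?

7.521 MHz

The reflector in flowing blood first receives the wave as a moving observer: f₁ = f₀ · (v − u)/v = 7.53 × (1556 − 0.9)/1556 ≈ 7.526 MHz.
The reflection then acts as a moving source: f₂ = f₁ · v/(v + u) ≈ 7.521 MHz.
Equivalently f₂ = f₀ · (v − u)/(v + u).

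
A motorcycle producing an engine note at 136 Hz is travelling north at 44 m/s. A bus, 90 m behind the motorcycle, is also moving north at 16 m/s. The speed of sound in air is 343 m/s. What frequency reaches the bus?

126 Hz

The bus is behind, so the motorcycle is moving away from it while the bus is moving toward the motorcycle.
Both move, so f' = f · (v + v_o)/(v + v_s).
f' = 136 × (343 + 16)/(343 + 44) = 136 × 359/387 ≈ 126 Hz.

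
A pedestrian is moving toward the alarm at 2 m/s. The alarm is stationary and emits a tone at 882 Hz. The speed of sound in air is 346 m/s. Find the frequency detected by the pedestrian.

Moving observer, stationary source: f' = f · (v + v_o)/v.
f' = 882 × (346 + 2)/346 = 882 × 348/346 ≈ 887 Hz.

887 Hz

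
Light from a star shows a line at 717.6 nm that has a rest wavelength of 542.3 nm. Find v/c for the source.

λ'/λ₀ = 1.3233 > 1 (redshift), so the source is receding.
λ'/λ₀ = √((1 + β)/(1 − β)) for a receding source ⇒ β = (r² − 1)/(r² + 1) with r = λ'/λ₀.
β = (1.7510 − 1)/(1.7510 + 1) ≈ 0.273.

0.273c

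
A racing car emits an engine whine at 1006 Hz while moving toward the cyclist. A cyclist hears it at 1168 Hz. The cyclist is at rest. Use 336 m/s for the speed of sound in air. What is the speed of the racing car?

f' = f · v/(v − v_s) ⇒ v_s = v · |1 − f/f'|.
v_s = 336 × |1 − 1006/1168| = 336 × 0.1387 ≈ 47 m/s.

47 m/s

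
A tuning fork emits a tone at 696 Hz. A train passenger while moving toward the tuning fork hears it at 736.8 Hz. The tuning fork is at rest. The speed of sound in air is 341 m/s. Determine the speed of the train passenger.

20.0 m/s

f' = f · (v + v_o)/v ⇒ v_o = v · |f'/f − 1|.
v_o = 341 × |736.8/696 − 1| = 341 × 0.05862 ≈ 20.0 m/s.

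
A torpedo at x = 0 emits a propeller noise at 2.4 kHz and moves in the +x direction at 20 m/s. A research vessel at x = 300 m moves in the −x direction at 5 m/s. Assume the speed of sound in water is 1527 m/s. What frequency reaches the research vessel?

The observer lies on the +x side, so the source is heading toward the observer and the observer is heading toward the source.
With source approaching and observer approaching, f' = f · (v + v_o)/(v − v_s).
f' = 2.4 × (1527 + 5)/(1527 − 20) = 2.4 × 1532/1507 ≈ 2.44 kHz.

2.44 kHz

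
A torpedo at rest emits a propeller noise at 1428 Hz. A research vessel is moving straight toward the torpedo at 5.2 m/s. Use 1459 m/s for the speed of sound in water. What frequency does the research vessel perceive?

1433 Hz

Only the observer moves, toward the source, so f' = f · (v + v_o)/v.
f' = 1428 × (1459 + 5.2)/1459 = 1428 × 1464.2/1459 ≈ 1433 Hz.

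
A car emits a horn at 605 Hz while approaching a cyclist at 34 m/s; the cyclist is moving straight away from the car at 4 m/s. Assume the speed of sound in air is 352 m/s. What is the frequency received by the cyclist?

Both move, so f' = f · (v − v_o)/(v − v_s).
f' = 605 × (352 − 4)/(352 − 34) = 605 × 348/318 ≈ 662 Hz.

662 Hz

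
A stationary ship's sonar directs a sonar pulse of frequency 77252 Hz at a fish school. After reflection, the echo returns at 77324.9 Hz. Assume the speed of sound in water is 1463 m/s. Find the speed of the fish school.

Double Doppler shift off a moving reflector: f₂ = f₀ · (v + u)/(v − u) (u > 0 toward emitter).
Rearranging, u = v · (f₂ − f₀)/(f₂ + f₀) = 1463 × 72.9/154576.9 ≈ 0.69 m/s.
So the fish school is moving at 0.69 m/s toward the emitter.

0.69 m/s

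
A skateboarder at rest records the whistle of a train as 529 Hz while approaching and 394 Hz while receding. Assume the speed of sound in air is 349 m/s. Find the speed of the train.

f₁/f₂ = (v + v_s)/(v − v_s), so v_s = v · (f₁ − f₂)/(f₁ + f₂).
v_s = 349 × (529 − 394)/(529 + 394) = 349 × 135/923 ≈ 51 m/s.

51 m/s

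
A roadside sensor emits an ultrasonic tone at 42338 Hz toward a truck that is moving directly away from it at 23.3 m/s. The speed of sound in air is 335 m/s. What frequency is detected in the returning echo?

36832 Hz

At the truck (a moving observer), f₁ = f₀ · (v − u)/v = 42338 × 311.7/335 ≈ 39393 Hz.
On reflection it acts as a source moving away from the stationary detector: f₂ = f₁ · v/(v + u) = 39393 × 335/358.3 ≈ 36832 Hz.
Equivalently f₂ = f₀ · (v − u)/(v + u).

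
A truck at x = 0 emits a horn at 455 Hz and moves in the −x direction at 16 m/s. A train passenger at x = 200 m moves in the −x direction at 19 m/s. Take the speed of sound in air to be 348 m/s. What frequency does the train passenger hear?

The observer lies on the +x side, so the source is heading away from the observer and the observer is heading toward the source.
With source receding and observer approaching, f' = f · (v + v_o)/(v + v_s).
f' = 455 × (348 + 19)/(348 + 16) = 455 × 367/364 ≈ 459 Hz.

459 Hz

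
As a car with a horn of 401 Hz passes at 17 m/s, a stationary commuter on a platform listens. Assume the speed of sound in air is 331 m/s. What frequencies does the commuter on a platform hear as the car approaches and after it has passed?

Approaching: f₁ = f · v/(v − v_s) = 401 × 331/314 ≈ 423 Hz.
Receding: f₂ = f · v/(v + v_s) = 401 × 331/348 ≈ 381 Hz.

423 Hz approaching; 381 Hz receding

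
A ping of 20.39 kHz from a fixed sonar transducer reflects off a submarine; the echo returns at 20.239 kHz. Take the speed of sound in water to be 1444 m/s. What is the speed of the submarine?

5.4 m/s

Double Doppler shift off a moving reflector: f₂ = f₀ · (v + u)/(v − u) (u > 0 toward emitter).
Rearranging, u = v · (f₂ − f₀)/(f₂ + f₀) = 1444 × -0.151/40.629 ≈ -5.4 m/s.
So the submarine is moving at 5.4 m/s away from the emitter.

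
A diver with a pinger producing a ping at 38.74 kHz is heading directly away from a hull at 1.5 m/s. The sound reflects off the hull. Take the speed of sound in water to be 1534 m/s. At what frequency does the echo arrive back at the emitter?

The hull receives the sound from a moving source: f₁ = f₀ · v/(v + v_e) = 38.74 × 1534/1535.5 ≈ 38.7 kHz.
On the return leg the diver with a pinger is a moving observer: f₂ = f₁ · (v − v_e)/v = 38.7 × 1532.5/1534 ≈ 38.7 kHz.

38.7 kHz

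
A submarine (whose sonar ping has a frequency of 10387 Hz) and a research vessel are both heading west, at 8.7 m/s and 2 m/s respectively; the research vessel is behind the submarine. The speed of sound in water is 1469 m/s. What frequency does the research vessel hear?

The research vessel is behind, so the submarine is moving away from it while the research vessel is moving toward the submarine.
Both move, so f' = f · (v + v_o)/(v + v_s).
f' = 10387 × (1469 + 2)/(1469 + 8.7) = 10387 × 1471/1477.7 ≈ 10340 Hz.

10340 Hz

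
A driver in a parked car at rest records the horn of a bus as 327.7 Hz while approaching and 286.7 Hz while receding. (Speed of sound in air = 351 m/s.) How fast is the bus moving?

f₁/f₂ = (v + v_s)/(v − v_s), so v_s = v · (f₁ − f₂)/(f₁ + f₂).
v_s = 351 × (327.7 − 286.7)/(327.7 + 286.7) = 351 × 41.0/614.4 ≈ 23.4 m/s.

23.4 m/s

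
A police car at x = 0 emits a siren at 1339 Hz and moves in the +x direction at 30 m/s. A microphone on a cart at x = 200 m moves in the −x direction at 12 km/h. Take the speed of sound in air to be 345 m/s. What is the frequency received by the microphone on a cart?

12 km/h = 3.333 m/s.
The observer lies on the +x side, so the source is heading toward the observer and the observer is heading toward the source.
Both move, so f' = f · (v + v_o)/(v − v_s).
f' = 1339 × (345 + 3.333)/(345 − 30) = 1339 × 348.33/315 ≈ 1481 Hz.

1481 Hz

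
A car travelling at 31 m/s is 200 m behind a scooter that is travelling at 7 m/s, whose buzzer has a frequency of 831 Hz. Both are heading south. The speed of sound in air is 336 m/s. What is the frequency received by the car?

The car is behind, so the scooter is moving away from it while the car is moving toward the scooter.
Both move, so f' = f · (v + v_o)/(v + v_s).
f' = 831 × (336 + 31)/(336 + 7) = 831 × 367/343 ≈ 889 Hz.

889 Hz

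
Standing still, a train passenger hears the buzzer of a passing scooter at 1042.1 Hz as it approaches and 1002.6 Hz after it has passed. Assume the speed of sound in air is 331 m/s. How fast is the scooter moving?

6.4 m/s

f₁/f₂ = (v + v_s)/(v − v_s), so v_s = v · (f₁ − f₂)/(f₁ + f₂).
v_s = 331 × (1042.1 − 1002.6)/(1042.1 + 1002.6) = 331 × 39.5/2044.7 ≈ 6.4 m/s.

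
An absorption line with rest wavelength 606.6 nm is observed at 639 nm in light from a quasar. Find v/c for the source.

0.052c

λ'/λ₀ = 1.0534 > 1 (redshift), so the source is receding.
λ'/λ₀ = √((1 + β)/(1 − β)) for a receding source ⇒ β = (r² − 1)/(r² + 1) with r = λ'/λ₀.
β = (1.1097 − 1)/(1.1097 + 1) ≈ 0.052.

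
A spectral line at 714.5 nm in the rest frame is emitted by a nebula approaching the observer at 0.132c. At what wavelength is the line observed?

625.7 nm

Relativistic Doppler for wavelength: λ' = λ₀ · √((1 − β)/(1 + β)).
λ' = 714.5 × √(0.8680/1.1320) = 714.5 × 0.87566 ≈ 625.7 nm.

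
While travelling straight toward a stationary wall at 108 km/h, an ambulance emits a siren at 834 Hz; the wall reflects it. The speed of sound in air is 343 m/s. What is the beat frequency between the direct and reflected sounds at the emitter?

160 Hz

108 km/h = 30 m/s.
The wall receives the sound from a moving source: f₁ = f₀ · v/(v − v_e) = 834 × 343/313 ≈ 913.9 Hz.
On the return leg the ambulance is a moving observer: f₂ = f₁ · (v + v_e)/v = 913.9 × 373/343 ≈ 993.9 Hz.
Beat against the emitted tone: |f₂ − f₀| = 2v_e·f₀/(v − v_e) = 2 × 30 × 834/313 ≈ 160 Hz.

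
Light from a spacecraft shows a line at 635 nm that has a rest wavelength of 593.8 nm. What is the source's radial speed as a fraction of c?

λ'/λ₀ = 1.0694 > 1 (redshift), so the source is receding.
λ'/λ₀ = √((1 + β)/(1 − β)) for a receding source ⇒ β = (r² − 1)/(r² + 1) with r = λ'/λ₀.
β = (1.1436 − 1)/(1.1436 + 1) ≈ 0.067.

0.067c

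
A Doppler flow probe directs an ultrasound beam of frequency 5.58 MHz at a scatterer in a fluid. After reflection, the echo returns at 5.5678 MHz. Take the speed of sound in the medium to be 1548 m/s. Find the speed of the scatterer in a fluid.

1.69 m/s

Double Doppler shift off a moving reflector: f₂ = f₀ · (v + u)/(v − u) (u > 0 toward emitter).
Rearranging, u = v · (f₂ − f₀)/(f₂ + f₀) = 1548 × -0.0122/11.1478 ≈ -1.69 m/s.
So the scatterer in a fluid is moving at 1.69 m/s away from the emitter.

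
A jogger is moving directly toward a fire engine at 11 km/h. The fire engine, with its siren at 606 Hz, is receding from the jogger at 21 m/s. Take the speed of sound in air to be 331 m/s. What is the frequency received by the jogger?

575 Hz

11 km/h = 3.056 m/s.
Both move, so f' = f · (v + v_o)/(v + v_s).
f' = 606 × (331 + 3.056)/(331 + 21) = 606 × 334.06/352 ≈ 575 Hz.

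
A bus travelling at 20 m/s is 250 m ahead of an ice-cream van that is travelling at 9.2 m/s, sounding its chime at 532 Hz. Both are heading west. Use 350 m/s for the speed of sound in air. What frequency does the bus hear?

515 Hz

The bus is ahead, so the ice-cream van is moving toward it while the bus is moving away from the ice-cream van.
General Doppler shift: f' = f · (v − v_o)/(v − v_s).
f' = 532 × (350 − 20)/(350 − 9.2) = 532 × 330/340.8 ≈ 515 Hz.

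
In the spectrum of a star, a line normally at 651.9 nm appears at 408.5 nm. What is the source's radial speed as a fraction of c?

0.436c

λ'/λ₀ = 0.6266 < 1 (blueshift), so the source is approaching.
λ'/λ₀ = √((1 − β)/(1 + β)) for an approaching source ⇒ β = (1 − r²)/(1 + r²) with r = λ'/λ₀.
β = (1 − 0.3927)/(1 + 0.3927) ≈ 0.436.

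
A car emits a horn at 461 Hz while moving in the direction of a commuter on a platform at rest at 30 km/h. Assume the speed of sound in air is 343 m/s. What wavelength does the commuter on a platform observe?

72.6 cm

30 km/h = 8.333 m/s.
With the source moving toward a stationary observer, f' = f · v/(v − v_s).
f' = 461 × 343/(343 − 8.333) ≈ 472 Hz.
λ' = v/f' = 343/472.479 ≈ 72.6 cm.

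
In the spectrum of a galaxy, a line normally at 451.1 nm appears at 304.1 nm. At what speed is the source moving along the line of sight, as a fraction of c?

λ'/λ₀ = 0.6741 < 1 (blueshift), so the source is approaching.
λ'/λ₀ = √((1 − β)/(1 + β)) for an approaching source ⇒ β = (1 − r²)/(1 + r²) with r = λ'/λ₀.
β = (1 − 0.4545)/(1 + 0.4545) ≈ 0.375.

0.375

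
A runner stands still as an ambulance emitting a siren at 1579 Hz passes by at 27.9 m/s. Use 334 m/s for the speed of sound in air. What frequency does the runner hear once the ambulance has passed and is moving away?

Receding: f₂ = f · v/(v + v_s) = 1579 × 334/361.9 ≈ 1457 Hz.

1457 Hz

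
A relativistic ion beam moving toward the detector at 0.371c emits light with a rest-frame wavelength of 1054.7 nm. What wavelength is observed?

714.4 nm

Relativistic Doppler for wavelength: λ' = λ₀ · √((1 − β)/(1 + β)).
λ' = 1054.7 × √(0.6290/1.3710) = 1054.7 × 0.67734 ≈ 714.4 nm.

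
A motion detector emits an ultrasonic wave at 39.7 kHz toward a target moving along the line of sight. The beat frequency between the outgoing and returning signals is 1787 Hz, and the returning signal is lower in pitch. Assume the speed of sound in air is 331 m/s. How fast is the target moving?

7.6 m/s

Double Doppler shift off a moving reflector: f₂ = f₀ · (v + u)/(v − u) (u > 0 toward emitter).
Returning signal is lower, so f₂ = f₀ − Δf = 39700 − 1787 = 37913 Hz.
Rearranging, u = v · (f₂ − f₀)/(f₂ + f₀) = 331 × -1787/77613 ≈ -7.6 m/s.
So the target is moving at 7.6 m/s away from the emitter.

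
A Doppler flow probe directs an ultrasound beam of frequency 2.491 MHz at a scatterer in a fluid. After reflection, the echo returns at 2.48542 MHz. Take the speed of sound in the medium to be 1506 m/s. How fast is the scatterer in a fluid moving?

1.69 m/s

Double Doppler shift off a moving reflector: f₂ = f₀ · (v + u)/(v − u) (u > 0 toward emitter).
Rearranging, u = v · (f₂ − f₀)/(f₂ + f₀) = 1506 × -0.00558/4.97642 ≈ -1.69 m/s.
So the scatterer in a fluid is moving at 1.69 m/s away from the emitter.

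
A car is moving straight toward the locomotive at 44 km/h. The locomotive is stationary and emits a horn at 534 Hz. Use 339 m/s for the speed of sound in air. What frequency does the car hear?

44 km/h = 12.22 m/s.
Only the observer moves, toward the source, so f' = f · (v + v_o)/v.
f' = 534 × (339 + 12.22)/339 = 534 × 351.22/339 ≈ 553 Hz.

553 Hz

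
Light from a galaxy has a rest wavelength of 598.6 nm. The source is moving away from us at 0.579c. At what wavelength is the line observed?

1159.3 nm

Relativistic Doppler for wavelength: λ' = λ₀ · √((1 + β)/(1 − β)).
λ' = 598.6 × √(1.5790/0.4210) = 598.6 × 1.93664 ≈ 1159.3 nm.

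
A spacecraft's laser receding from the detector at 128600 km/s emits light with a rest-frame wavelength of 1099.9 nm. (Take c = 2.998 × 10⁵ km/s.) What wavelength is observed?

β = v/c = 128600/299800 = 0.4290.
Relativistic Doppler for wavelength: λ' = λ₀ · √((1 + β)/(1 − β)).
λ' = 1099.9 × √(1.4290/0.5710) = 1099.9 × 1.58188 ≈ 1739.9 nm.

1739.9 nm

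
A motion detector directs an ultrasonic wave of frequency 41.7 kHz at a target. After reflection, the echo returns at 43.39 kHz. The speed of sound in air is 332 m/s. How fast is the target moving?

6.6 m/s

Double Doppler shift off a moving reflector: f₂ = f₀ · (v + u)/(v − u) (u > 0 toward emitter).
Rearranging, u = v · (f₂ − f₀)/(f₂ + f₀) = 332 × 1.69/85.09 ≈ 6.6 m/s.
So the target is moving at 6.6 m/s toward the emitter.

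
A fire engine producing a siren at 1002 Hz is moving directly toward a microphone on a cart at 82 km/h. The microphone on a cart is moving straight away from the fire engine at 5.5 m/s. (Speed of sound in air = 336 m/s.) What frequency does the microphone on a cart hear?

82 km/h = 22.78 m/s.
With source approaching and observer receding, f' = f · (v − v_o)/(v − v_s).
f' = 1002 × (336 − 5.5)/(336 − 22.78) = 1002 × 330.5/313.22 ≈ 1057 Hz.

1057 Hz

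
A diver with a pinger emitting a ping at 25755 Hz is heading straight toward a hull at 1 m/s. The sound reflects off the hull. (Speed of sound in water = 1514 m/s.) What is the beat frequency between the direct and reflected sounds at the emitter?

34.0 Hz

The hull receives the sound from a moving source: f₁ = f₀ · v/(v − v_e) = 25755 × 1514/1513 ≈ 25772.0 Hz.
On the return leg the diver with a pinger is a moving observer: f₂ = f₁ · (v + v_e)/v = 25772.0 × 1515/1514 ≈ 25789.0 Hz.
Equivalently f₂ = f₀ · (v + v_e)/(v − v_e).
Beat against the emitted tone: |f₂ − f₀| = 2v_e·f₀/(v − v_e) = 2 × 1 × 25755/1513 ≈ 34.0 Hz.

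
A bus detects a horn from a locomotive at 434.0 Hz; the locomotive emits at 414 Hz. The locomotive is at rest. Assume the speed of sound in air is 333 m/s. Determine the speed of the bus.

f' > f, so the bus is approaching.
f' = f · (v + v_o)/v ⇒ v_o = v · |f'/f − 1|.
v_o = 333 × |434.0/414 − 1| = 333 × 0.04831 ≈ 16.1 m/s.

16.1 m/s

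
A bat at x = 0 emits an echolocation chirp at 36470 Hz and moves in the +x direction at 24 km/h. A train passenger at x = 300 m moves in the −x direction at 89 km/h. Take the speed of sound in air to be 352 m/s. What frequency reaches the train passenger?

39785 Hz

24 km/h = 6.667 m/s; 89 km/h = 24.72 m/s.
The observer lies on the +x side, so the source is heading toward the observer and the observer is heading toward the source.
General Doppler shift: f' = f · (v + v_o)/(v − v_s).
f' = 36470 × (352 + 24.72)/(352 − 6.667) = 36470 × 376.72/345.33 ≈ 39785 Hz.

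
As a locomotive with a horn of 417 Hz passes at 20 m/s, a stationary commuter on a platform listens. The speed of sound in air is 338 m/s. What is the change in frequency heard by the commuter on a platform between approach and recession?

49.5 Hz

Approaching: f₁ = f · v/(v − v_s) = 417 × 338/318 ≈ 443.2 Hz.
Receding: f₂ = f · v/(v + v_s) = 417 × 338/358 ≈ 393.7 Hz.
Drop: f₁ − f₂ = 2f·v·v_s/(v² − v_s²) = 2 × 417 × 338 × 20/(338² − 20²) ≈ 49.5 Hz.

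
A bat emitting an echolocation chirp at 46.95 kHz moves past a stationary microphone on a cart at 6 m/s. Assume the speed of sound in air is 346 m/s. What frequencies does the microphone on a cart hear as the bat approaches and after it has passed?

Approaching: f₁ = f · v/(v − v_s) = 46.95 × 346/340 ≈ 47.8 kHz.
Receding: f₂ = f · v/(v + v_s) = 46.95 × 346/352 ≈ 46.1 kHz.

47.8 kHz approaching; 46.1 kHz receding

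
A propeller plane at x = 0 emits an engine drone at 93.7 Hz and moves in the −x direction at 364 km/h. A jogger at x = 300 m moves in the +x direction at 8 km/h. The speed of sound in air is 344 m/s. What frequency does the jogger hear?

72 Hz

364 km/h = 101.1 m/s; 8 km/h = 2.222 m/s.
The observer lies on the +x side, so the source is heading away from the observer and the observer is heading away from the source.
General Doppler shift: f' = f · (v − v_o)/(v + v_s).
f' = 93.7 × (344 − 2.222)/(344 + 101.1) = 93.7 × 341.78/445.11 ≈ 72 Hz.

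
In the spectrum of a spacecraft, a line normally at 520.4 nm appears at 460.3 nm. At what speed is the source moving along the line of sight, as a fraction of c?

0.122

λ'/λ₀ = 0.8845 < 1 (blueshift), so the source is approaching.
λ'/λ₀ = √((1 − β)/(1 + β)) for an approaching source ⇒ β = (1 − r²)/(1 + r²) with r = λ'/λ₀.
β = (1 − 0.7824)/(1 + 0.7824) ≈ 0.122.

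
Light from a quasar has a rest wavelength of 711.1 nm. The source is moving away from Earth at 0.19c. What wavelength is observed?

861.9 nm

Relativistic Doppler for wavelength: λ' = λ₀ · √((1 + β)/(1 − β)).
λ' = 711.1 × √(1.1900/0.8100) = 711.1 × 1.21208 ≈ 861.9 nm.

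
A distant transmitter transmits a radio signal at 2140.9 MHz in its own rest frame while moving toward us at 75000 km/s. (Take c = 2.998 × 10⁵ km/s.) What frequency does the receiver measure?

2764.4 MHz

β = v/c = 75000/299800 = 0.2502.
Relativistic Doppler for frequency: f' = f₀ · √((1 + β)/(1 − β)).
f' = 2140.9 × √(1.2502/0.7498) = 2140.9 × 1.29122 ≈ 2764.4 MHz.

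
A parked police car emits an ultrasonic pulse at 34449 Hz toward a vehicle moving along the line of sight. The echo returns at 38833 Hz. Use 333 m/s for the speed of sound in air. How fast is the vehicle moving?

19.9 m/s

Double Doppler shift off a moving reflector: f₂ = f₀ · (v + u)/(v − u) (u > 0 toward emitter).
Rearranging, u = v · (f₂ − f₀)/(f₂ + f₀) = 333 × 4384/73282 ≈ 19.9 m/s.
So the vehicle is moving at 19.9 m/s toward the emitter.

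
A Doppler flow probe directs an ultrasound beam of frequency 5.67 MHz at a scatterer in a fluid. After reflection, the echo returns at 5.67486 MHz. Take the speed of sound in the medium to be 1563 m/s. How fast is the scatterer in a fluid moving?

Double Doppler shift off a moving reflector: f₂ = f₀ · (v + u)/(v − u) (u > 0 toward emitter).
Rearranging, u = v · (f₂ − f₀)/(f₂ + f₀) = 1563 × 0.00486/11.34486 ≈ 0.67 m/s.
So the scatterer in a fluid is moving at 0.67 m/s toward the emitter.

0.67 m/s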